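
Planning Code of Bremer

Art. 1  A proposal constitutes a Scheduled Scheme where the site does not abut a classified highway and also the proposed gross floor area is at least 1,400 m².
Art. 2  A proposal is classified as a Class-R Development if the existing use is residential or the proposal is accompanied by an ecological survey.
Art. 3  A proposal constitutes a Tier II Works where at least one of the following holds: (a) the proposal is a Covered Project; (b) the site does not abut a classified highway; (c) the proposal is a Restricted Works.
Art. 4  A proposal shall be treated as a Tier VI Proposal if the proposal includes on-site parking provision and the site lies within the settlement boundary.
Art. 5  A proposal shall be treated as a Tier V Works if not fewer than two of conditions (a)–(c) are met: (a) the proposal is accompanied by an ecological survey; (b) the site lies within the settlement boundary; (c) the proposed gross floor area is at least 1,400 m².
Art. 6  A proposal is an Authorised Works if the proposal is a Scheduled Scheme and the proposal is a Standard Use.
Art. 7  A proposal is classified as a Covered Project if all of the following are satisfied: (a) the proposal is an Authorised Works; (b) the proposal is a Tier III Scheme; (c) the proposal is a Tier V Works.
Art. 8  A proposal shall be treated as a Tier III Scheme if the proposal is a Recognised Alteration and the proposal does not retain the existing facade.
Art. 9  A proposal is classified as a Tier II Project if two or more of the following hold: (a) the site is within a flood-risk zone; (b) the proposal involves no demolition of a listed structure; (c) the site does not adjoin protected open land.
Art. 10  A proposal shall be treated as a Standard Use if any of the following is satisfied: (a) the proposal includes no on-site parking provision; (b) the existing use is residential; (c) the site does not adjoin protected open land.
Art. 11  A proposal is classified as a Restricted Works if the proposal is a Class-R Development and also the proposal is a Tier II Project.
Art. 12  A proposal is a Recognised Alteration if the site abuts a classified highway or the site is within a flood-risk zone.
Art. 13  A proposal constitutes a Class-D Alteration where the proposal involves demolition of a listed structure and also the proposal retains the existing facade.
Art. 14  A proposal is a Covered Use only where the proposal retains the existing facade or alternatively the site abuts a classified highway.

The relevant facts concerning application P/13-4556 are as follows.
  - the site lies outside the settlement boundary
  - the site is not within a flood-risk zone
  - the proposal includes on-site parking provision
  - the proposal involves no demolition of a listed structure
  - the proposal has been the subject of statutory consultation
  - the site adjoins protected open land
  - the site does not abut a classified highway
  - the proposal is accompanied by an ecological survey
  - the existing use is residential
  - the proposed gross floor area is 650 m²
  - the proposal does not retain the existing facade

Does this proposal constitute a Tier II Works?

Under article 1: the site does not abut a classified highway? yes; and proposed gross floor area: 650 m² ≥ 1,400 m²? no. So the proposal is not a Scheduled Scheme.
Under article 10: the proposal includes no on-site parking provision? no; or the existing use is residential? yes; or the site does not adjoin protected open land? no. So the proposal is a Standard Use.
Under article 6: Scheduled Scheme (article 1)? no; and Standard Use (article 10)? yes. So the proposal is not an Authorised Works.
Under article 12: the site abuts a classified highway? no; or the site is within a flood-risk zone? no. So the proposal is not a Recognised Alteration.
Under article 8: Recognised Alteration (article 12)? no; and the proposal does not retain the existing facade? yes. So the proposal is not a Tier III Scheme.
Under article 5: the proposal is accompanied by an ecological survey? yes; the site lies within the settlement boundary? no; proposed gross floor area: 650 m² ≥ 1,400 m²? no — 1 of 3 hold (need ≥2) → not satisfied.
Under article 7: Authorised Works (article 6)? no; and Tier III Scheme (article 8)? no; and Tier V Works (article 5)? no. So the proposal is not a Covered Project.
Under article 2: the existing use is residential? yes; or the proposal is accompanied by an ecological survey? yes. So the proposal is a Class-R Development.
Under article 9: the site is within a flood-risk zone? no; the proposal involves no demolition of a listed structure? yes; the site does not adjoin protected open land? no — 1 of 3 hold (need ≥2) → not satisfied.
Under article 11: Class-R Development (article 2)? yes; and Tier II Project (article 9)? no. So the proposal is not a Restricted Works.
Under article 3: Covered Project (article 7)? no; or the site does not abut a classified highway? yes; or Restricted Works (article 11)? no. So the proposal is a Tier II Works.

Yes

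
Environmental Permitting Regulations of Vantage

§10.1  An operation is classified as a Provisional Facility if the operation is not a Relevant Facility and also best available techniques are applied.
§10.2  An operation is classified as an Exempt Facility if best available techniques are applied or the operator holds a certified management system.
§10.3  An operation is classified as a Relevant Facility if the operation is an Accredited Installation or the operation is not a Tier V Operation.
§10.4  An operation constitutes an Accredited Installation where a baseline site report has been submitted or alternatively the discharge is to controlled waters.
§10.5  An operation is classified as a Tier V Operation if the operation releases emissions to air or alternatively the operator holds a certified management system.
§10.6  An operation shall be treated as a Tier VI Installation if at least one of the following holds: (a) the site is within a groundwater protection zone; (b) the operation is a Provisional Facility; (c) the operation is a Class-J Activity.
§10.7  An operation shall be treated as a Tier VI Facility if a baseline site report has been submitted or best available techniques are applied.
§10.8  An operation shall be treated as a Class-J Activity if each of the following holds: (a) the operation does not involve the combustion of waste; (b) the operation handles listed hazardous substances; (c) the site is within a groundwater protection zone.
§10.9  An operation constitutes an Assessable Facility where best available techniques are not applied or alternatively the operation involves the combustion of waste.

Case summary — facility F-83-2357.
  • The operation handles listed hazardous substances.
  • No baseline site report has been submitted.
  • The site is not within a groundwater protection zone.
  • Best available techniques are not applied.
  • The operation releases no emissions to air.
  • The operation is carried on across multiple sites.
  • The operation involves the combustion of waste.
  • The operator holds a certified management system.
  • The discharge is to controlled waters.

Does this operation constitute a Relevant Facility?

§10.4 — Accredited Installation: [a baseline site report has been submitted? no] OR [the discharge is to controlled waters? yes] → satisfied.
§10.5 — Tier V Operation: [the operation releases emissions to air? no] OR [the operator holds a certified management system? yes] → satisfied.
§10.3 — Relevant Facility: [Accredited Installation (§10.4)? yes] OR [not a Tier V Operation (§10.5)? no] → satisfied.

Yes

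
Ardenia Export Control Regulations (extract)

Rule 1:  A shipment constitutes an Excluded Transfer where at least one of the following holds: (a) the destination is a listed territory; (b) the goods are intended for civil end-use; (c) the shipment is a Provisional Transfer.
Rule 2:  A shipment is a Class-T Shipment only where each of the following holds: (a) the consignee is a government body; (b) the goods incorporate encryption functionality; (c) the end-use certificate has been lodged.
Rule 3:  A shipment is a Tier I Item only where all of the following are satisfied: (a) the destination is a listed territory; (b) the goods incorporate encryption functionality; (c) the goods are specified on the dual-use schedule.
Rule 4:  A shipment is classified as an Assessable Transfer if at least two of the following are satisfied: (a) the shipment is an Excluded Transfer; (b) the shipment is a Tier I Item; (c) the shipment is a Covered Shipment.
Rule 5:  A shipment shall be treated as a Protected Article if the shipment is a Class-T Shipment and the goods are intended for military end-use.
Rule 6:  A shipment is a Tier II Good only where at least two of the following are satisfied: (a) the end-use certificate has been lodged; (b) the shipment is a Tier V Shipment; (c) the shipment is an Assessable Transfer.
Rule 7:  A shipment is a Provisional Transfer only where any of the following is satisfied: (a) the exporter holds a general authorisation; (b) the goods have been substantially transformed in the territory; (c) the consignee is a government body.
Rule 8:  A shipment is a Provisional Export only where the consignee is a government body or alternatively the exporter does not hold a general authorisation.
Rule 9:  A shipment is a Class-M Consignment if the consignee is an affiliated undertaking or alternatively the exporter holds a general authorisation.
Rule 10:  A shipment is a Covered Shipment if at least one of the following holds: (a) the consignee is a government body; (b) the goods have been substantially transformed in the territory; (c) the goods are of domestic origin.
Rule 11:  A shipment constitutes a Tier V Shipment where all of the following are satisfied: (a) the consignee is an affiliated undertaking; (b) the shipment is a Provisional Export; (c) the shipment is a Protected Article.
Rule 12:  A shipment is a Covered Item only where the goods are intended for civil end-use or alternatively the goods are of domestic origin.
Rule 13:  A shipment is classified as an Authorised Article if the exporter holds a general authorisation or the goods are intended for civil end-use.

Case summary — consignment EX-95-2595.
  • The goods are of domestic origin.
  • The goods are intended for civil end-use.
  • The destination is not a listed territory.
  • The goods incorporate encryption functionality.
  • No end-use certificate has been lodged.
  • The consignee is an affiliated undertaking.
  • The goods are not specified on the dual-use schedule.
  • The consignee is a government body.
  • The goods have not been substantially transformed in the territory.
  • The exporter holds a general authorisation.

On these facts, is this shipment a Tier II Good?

rule 8 — Provisional Export: [the consignee is a government body? yes] OR [the exporter does not hold a general authorisation? no] → satisfied.
rule 2 — Class-T Shipment: [the consignee is a government body? yes] AND [the goods incorporate encryption functionality? yes] AND [the end-use certificate has been lodged? no] → not satisfied.
rule 5 — Protected Article: [Class-T Shipment (rule 2)? no] AND [the goods are intended for military end-use? no] → not satisfied.
rule 11 — Tier V Shipment: [the consignee is an affiliated undertaking? yes] AND [Provisional Export (rule 8)? yes] AND [Protected Article (rule 5)? no] → not satisfied.
rule 7 — Provisional Transfer: [the exporter holds a general authorisation? yes] OR [the goods have been substantially transformed in the territory? no] OR [the consignee is a government body? yes] → satisfied.
rule 1 — Excluded Transfer: [the destination is a listed territory? no] OR [the goods are intended for civil end-use? yes] OR [Provisional Transfer (rule 7)? yes] → satisfied.
rule 3 — Tier I Item: [the destination is a listed territory? no] AND [the goods incorporate encryption functionality? yes] AND [the goods are specified on the dual-use schedule? no] → not satisfied.
rule 10 — Covered Shipment: [the consignee is a government body? yes] OR [the goods have been substantially transformed in the territory? no] OR [the goods are of domestic origin? yes] → satisfied.
rule 4 — Assessable Transfer: Excluded Transfer (rule 1)? yes; Tier I Item (rule 3)? no; Covered Shipment (rule 10)? yes — 2 of 3 hold (need ≥2) → satisfied.
rule 6 — Tier II Good: the end-use certificate has been lodged? no; Tier V Shipment (rule 11)? no; Assessable Transfer (rule 4)? yes — 1 of 3 hold (need ≥2) → not satisfied.

No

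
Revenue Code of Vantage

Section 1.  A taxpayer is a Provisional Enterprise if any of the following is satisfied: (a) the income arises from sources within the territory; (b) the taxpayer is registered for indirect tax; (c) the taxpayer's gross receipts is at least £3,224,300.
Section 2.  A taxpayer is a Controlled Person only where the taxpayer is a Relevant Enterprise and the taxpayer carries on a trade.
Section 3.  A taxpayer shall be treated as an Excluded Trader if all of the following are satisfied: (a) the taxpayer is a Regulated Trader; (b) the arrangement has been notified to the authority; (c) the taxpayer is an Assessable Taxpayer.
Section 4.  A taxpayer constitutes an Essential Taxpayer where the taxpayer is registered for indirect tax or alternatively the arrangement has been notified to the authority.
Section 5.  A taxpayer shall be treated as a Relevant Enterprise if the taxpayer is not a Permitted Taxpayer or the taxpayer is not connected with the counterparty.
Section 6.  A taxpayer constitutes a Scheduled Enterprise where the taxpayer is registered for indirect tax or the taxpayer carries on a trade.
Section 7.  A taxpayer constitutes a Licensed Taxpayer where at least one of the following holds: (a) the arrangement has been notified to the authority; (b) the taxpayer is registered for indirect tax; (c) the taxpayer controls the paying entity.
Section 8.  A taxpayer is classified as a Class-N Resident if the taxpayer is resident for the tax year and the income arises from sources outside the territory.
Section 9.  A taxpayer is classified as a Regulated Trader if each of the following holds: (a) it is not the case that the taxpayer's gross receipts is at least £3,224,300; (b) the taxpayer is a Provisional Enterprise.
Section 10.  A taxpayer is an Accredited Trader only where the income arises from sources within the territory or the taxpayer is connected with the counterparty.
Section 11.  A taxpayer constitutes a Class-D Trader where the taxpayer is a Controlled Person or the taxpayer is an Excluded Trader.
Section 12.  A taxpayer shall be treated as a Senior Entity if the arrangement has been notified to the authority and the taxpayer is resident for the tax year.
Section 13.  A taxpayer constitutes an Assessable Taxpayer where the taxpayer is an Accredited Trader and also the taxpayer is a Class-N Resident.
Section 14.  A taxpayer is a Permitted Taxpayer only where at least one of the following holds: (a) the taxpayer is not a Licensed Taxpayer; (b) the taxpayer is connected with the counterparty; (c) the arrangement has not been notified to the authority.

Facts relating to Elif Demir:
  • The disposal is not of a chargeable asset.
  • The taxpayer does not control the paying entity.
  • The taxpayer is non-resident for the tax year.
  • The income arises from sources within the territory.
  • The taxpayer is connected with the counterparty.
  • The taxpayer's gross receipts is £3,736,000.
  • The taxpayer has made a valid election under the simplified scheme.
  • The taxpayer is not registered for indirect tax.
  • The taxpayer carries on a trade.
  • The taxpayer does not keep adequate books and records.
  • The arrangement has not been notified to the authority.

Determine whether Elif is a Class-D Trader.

section 7 — Licensed Taxpayer: [the arrangement has been notified to the authority? no] OR [the taxpayer is registered for indirect tax? no] OR [the taxpayer controls the paying entity? no] → not satisfied.
section 14 — Permitted Taxpayer: [not a Licensed Taxpayer (section 7)? yes] OR [the taxpayer is connected with the counterparty? yes] OR [the arrangement has not been notified to the authority? yes] → satisfied.
section 5 — Relevant Enterprise: [not a Permitted Taxpayer (section 14)? no] OR [the taxpayer is not connected with the counterparty? no] → not satisfied.
section 2 — Controlled Person: [Relevant Enterprise (section 5)? no] AND [the taxpayer carries on a trade? yes] → not satisfied.
section 1 — Provisional Enterprise: [the income arises from sources within the territory? yes] OR [the taxpayer is registered for indirect tax? no] OR [taxpayer's gross receipts: £3,736,000 ≥ £3,224,300? yes] → satisfied.
section 9 — Regulated Trader: [taxpayer's gross receipts: £3,736,000 ≥ £3,224,300? yes, so negated condition no] AND [Provisional Enterprise (section 1)? yes] → not satisfied.
section 10 — Accredited Trader: [the income arises from sources within the territory? yes] OR [the taxpayer is connected with the counterparty? yes] → satisfied.
section 8 — Class-N Resident: [the taxpayer is resident for the tax year? no] AND [the income arises from sources outside the territory? no] → not satisfied.
section 13 — Assessable Taxpayer: [Accredited Trader (section 10)? yes] AND [Class-N Resident (section 8)? no] → not satisfied.
section 3 — Excluded Trader: [Regulated Trader (section 9)? no] AND [the arrangement has been notified to the authority? no] AND [Assessable Taxpayer (section 13)? no] → not satisfied.
section 11 — Class-D Trader: [Controlled Person (section 2)? no] OR [Excluded Trader (section 3)? no] → not satisfied.

No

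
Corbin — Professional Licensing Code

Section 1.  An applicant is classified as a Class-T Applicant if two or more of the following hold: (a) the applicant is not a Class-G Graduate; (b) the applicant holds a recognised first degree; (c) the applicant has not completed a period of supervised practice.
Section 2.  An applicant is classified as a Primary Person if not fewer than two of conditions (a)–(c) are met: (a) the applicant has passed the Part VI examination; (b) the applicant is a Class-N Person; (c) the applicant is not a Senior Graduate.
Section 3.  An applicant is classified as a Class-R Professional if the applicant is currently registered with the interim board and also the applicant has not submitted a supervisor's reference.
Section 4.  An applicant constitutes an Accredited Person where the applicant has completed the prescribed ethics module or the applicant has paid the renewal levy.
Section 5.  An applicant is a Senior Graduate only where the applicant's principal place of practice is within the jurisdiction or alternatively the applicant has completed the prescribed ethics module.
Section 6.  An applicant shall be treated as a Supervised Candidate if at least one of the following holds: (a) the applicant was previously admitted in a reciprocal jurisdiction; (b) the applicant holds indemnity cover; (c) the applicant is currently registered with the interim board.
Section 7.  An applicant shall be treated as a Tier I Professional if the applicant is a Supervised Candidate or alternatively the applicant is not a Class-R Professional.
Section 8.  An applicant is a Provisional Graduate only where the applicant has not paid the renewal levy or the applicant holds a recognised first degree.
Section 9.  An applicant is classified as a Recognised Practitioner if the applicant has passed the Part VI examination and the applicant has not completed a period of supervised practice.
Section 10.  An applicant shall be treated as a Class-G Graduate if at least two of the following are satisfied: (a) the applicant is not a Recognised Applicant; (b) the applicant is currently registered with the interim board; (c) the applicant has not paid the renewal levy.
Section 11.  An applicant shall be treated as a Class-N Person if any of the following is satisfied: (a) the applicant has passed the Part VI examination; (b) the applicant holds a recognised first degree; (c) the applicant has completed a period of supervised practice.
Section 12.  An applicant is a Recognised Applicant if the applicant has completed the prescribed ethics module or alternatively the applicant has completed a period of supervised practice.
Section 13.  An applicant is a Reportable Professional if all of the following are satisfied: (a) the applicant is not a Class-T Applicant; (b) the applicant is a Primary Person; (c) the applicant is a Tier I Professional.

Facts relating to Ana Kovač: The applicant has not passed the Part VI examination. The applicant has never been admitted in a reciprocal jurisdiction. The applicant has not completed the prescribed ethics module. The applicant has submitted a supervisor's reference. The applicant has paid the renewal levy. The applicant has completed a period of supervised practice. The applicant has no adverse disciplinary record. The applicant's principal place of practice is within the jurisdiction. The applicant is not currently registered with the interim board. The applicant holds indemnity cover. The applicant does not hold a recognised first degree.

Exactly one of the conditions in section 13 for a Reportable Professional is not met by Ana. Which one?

Primary Person

section 12 — Recognised Applicant: [the applicant has completed the prescribed ethics module? no] OR [the applicant has completed a period of supervised practice? yes] → satisfied.
section 10 — Class-G Graduate: not a Recognised Applicant (section 12)? no; the applicant is currently registered with the interim board? no; the applicant has not paid the renewal levy? no — 0 of 3 hold (need ≥2) → not satisfied.
section 1 — Class-T Applicant: not a Class-G Graduate (section 10)? yes; the applicant holds a recognised first degree? no; the applicant has not completed a period of supervised practice? no — 1 of 3 hold (need ≥2) → not satisfied.
section 11 — Class-N Person: [the applicant has passed the Part VI examination? no] OR [the applicant holds a recognised first degree? no] OR [the applicant has completed a period of supervised practice? yes] → satisfied.
section 5 — Senior Graduate: [the applicant's principal place of practice is within the jurisdiction? yes] OR [the applicant has completed the prescribed ethics module? no] → satisfied.
section 2 — Primary Person: the applicant has passed the Part VI examination? no; Class-N Person (section 11)? yes; not a Senior Graduate (section 5)? no — 1 of 3 hold (need ≥2) → not satisfied.
section 6 — Supervised Candidate: [the applicant was previously admitted in a reciprocal jurisdiction? no] OR [the applicant holds indemnity cover? yes] OR [the applicant is currently registered with the interim board? no] → satisfied.
section 3 — Class-R Professional: [the applicant is currently registered with the interim board? no] AND [the applicant has not submitted a supervisor's reference? no] → not satisfied.
section 7 — Tier I Professional: [Supervised Candidate (section 6)? yes] OR [not a Class-R Professional (section 3)? yes] → satisfied.
section 13 — Reportable Professional: [not a Class-T Applicant (section 1)? yes] AND [Primary Person (section 2)? no] AND [Tier I Professional (section 7)? yes] → not satisfied.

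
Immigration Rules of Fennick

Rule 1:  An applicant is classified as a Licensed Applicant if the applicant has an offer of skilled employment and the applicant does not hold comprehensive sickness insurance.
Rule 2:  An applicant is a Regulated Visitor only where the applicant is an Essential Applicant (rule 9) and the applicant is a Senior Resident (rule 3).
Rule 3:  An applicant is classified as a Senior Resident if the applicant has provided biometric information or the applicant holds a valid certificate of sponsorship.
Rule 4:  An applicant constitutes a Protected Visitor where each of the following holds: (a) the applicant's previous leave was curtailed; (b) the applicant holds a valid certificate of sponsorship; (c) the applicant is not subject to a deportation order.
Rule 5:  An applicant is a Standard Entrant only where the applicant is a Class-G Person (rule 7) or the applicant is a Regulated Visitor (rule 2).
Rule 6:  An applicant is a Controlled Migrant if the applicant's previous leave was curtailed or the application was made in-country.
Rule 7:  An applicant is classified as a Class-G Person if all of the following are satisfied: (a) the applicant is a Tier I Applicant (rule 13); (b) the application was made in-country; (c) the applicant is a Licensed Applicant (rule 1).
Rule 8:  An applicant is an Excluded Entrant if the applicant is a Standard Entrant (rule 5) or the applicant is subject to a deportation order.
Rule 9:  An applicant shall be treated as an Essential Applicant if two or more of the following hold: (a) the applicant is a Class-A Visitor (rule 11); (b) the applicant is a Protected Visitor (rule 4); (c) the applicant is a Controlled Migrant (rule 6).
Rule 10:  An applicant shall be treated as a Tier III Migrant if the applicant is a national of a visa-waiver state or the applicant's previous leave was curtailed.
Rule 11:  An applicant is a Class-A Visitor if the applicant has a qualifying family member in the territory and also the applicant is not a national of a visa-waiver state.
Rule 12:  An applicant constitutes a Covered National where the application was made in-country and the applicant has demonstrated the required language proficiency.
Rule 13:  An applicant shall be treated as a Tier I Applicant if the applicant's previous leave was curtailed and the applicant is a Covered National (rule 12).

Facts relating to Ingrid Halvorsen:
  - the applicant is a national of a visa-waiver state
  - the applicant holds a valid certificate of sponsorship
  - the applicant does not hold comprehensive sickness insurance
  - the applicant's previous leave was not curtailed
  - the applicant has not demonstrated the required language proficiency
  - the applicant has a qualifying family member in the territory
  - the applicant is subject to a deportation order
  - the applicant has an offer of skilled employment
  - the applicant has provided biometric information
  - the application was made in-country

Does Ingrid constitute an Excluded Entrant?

Yes

rule 12 — Covered National: [the application was made in-country? yes] AND [the applicant has demonstrated the required language proficiency? no] → not satisfied.
rule 13 — Tier I Applicant: [the applicant's previous leave was curtailed? no] AND [Covered National (rule 12)? no] → not satisfied.
rule 1 — Licensed Applicant: [the applicant has an offer of skilled employment? yes] AND [the applicant does not hold comprehensive sickness insurance? yes] → satisfied.
rule 7 — Class-G Person: [Tier I Applicant (rule 13)? no] AND [the application was made in-country? yes] AND [Licensed Applicant (rule 1)? yes] → not satisfied.
rule 11 — Class-A Visitor: [the applicant has a qualifying family member in the territory? yes] AND [the applicant is not a national of a visa-waiver state? no] → not satisfied.
rule 4 — Protected Visitor: [the applicant's previous leave was curtailed? no] AND [the applicant holds a valid certificate of sponsorship? yes] AND [the applicant is not subject to a deportation order? no] → not satisfied.
rule 6 — Controlled Migrant: [the applicant's previous leave was curtailed? no] OR [the application was made in-country? yes] → satisfied.
rule 9 — Essential Applicant: Class-A Visitor (rule 11)? no; Protected Visitor (rule 4)? no; Controlled Migrant (rule 6)? yes — 1 of 3 hold (need ≥2) → not satisfied.
rule 3 — Senior Resident: [the applicant has provided biometric information? yes] OR [the applicant holds a valid certificate of sponsorship? yes] → satisfied.
rule 2 — Regulated Visitor: [Essential Applicant (rule 9)? no] AND [Senior Resident (rule 3)? yes] → not satisfied.
rule 5 — Standard Entrant: [Class-G Person (rule 7)? no] OR [Regulated Visitor (rule 2)? no] → not satisfied.
rule 8 — Excluded Entrant: [Standard Entrant (rule 5)? no] OR [the applicant is subject to a deportation order? yes] → satisfied.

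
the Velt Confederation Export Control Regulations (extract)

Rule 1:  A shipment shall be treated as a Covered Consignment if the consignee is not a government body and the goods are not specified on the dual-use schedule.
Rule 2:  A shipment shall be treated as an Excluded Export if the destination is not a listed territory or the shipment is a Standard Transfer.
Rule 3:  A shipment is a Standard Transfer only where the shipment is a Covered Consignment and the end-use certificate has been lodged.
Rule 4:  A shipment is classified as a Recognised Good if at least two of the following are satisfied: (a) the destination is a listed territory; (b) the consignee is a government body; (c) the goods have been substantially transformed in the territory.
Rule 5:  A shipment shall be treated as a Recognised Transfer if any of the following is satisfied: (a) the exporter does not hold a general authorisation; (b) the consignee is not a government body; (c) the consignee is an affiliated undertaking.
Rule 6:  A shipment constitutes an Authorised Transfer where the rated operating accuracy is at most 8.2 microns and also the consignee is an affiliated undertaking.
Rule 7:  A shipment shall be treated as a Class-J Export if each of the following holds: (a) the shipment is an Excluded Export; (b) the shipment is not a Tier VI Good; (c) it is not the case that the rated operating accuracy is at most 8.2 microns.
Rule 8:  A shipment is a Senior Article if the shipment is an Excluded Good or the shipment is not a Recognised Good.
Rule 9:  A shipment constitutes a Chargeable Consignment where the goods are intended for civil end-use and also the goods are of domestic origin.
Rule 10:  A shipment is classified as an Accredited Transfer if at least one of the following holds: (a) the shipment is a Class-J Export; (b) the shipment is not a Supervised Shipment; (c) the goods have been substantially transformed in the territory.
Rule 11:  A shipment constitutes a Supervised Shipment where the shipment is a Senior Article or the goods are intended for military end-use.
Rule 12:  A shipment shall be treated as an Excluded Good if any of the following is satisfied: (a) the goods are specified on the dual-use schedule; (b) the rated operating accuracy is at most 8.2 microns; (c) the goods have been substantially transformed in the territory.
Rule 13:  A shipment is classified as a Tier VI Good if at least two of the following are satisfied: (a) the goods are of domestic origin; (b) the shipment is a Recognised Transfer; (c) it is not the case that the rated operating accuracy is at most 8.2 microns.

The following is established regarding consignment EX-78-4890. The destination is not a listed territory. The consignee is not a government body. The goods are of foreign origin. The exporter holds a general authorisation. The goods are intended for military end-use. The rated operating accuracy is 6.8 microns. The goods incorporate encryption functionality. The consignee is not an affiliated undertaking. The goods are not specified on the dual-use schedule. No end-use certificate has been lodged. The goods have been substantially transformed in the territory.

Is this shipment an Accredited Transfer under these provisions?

Yes

rule 1 — Covered Consignment: [the consignee is not a government body? yes] AND [the goods are not specified on the dual-use schedule? yes] → satisfied.
rule 3 — Standard Transfer: [Covered Consignment (rule 1)? yes] AND [the end-use certificate has been lodged? no] → not satisfied.
rule 2 — Excluded Export: [the destination is not a listed territory? yes] OR [Standard Transfer (rule 3)? no] → satisfied.
rule 5 — Recognised Transfer: [the exporter does not hold a general authorisation? no] OR [the consignee is not a government body? yes] OR [the consignee is an affiliated undertaking? no] → satisfied.
rule 13 — Tier VI Good: the goods are of domestic origin? no; Recognised Transfer (rule 5)? yes; rated operating accuracy: 6.8 microns ≤ 8.2 microns? yes, so negated condition no — 1 of 3 hold (need ≥2) → not satisfied.
rule 7 — Class-J Export: [Excluded Export (rule 2)? yes] AND [not a Tier VI Good (rule 13)? yes] AND [rated operating accuracy: 6.8 microns ≤ 8.2 microns? yes, so negated condition no] → not satisfied.
rule 12 — Excluded Good: [the goods are specified on the dual-use schedule? no] OR [rated operating accuracy: 6.8 microns ≤ 8.2 microns? yes] OR [the goods have been substantially transformed in the territory? yes] → satisfied.
rule 4 — Recognised Good: the destination is a listed territory? no; the consignee is a government body? no; the goods have been substantially transformed in the territory? yes — 1 of 3 hold (need ≥2) → not satisfied.
rule 8 — Senior Article: [Excluded Good (rule 12)? yes] OR [not a Recognised Good (rule 4)? yes] → satisfied.
rule 11 — Supervised Shipment: [Senior Article (rule 8)? yes] OR [the goods are intended for military end-use? yes] → satisfied.
rule 10 — Accredited Transfer: [Class-J Export (rule 7)? no] OR [not a Supervised Shipment (rule 11)? no] OR [the goods have been substantially transformed in the territory? yes] → satisfied.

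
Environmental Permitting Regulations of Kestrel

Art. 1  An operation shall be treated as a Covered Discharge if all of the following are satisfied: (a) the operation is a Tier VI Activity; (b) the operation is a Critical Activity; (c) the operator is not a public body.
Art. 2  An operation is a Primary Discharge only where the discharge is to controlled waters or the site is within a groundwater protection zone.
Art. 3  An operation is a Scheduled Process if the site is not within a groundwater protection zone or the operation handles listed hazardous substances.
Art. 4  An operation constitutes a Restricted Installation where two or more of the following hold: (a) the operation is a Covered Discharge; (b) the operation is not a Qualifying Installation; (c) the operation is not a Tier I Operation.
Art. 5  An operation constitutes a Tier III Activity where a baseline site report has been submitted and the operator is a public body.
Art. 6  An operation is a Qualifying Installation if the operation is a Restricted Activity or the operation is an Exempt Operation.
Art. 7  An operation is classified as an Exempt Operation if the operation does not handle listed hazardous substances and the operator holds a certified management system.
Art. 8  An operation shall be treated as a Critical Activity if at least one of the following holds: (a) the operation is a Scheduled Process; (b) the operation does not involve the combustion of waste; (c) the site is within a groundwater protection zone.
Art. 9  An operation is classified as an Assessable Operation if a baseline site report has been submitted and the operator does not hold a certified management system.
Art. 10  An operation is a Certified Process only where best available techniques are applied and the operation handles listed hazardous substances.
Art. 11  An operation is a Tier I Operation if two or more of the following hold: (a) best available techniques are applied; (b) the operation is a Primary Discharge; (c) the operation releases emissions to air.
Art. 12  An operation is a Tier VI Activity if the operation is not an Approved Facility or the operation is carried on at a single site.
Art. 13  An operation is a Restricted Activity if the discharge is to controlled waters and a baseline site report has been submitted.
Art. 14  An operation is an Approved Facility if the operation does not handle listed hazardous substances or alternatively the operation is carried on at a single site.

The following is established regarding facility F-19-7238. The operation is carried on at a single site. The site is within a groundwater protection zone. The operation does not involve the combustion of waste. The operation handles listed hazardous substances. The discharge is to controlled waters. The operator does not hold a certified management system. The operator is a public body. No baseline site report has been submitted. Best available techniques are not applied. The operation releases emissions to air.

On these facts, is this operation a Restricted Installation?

No

article 14 — Approved Facility: [the operation does not handle listed hazardous substances? no] OR [the operation is carried on at a single site? yes] → satisfied.
article 12 — Tier VI Activity: [not an Approved Facility (article 14)? no] OR [the operation is carried on at a single site? yes] → satisfied.
article 3 — Scheduled Process: [the site is not within a groundwater protection zone? no] OR [the operation handles listed hazardous substances? yes] → satisfied.
article 8 — Critical Activity: [Scheduled Process (article 3)? yes] OR [the operation does not involve the combustion of waste? yes] OR [the site is within a groundwater protection zone? yes] → satisfied.
article 1 — Covered Discharge: [Tier VI Activity (article 12)? yes] AND [Critical Activity (article 8)? yes] AND [the operator is not a public body? no] → not satisfied.
article 13 — Restricted Activity: [the discharge is to controlled waters? yes] AND [a baseline site report has been submitted? no] → not satisfied.
article 7 — Exempt Operation: [the operation does not handle listed hazardous substances? no] AND [the operator holds a certified management system? no] → not satisfied.
article 6 — Qualifying Installation: [Restricted Activity (article 13)? no] OR [Exempt Operation (article 7)? no] → not satisfied.
article 2 — Primary Discharge: [the discharge is to controlled waters? yes] OR [the site is within a groundwater protection zone? yes] → satisfied.
article 11 — Tier I Operation: best available techniques are applied? no; Primary Discharge (article 2)? yes; the operation releases emissions to air? yes — 2 of 3 hold (need ≥2) → satisfied.
article 4 — Restricted Installation: Covered Discharge (article 1)? no; not a Qualifying Installation (article 6)? yes; not a Tier I Operation (article 11)? no — 1 of 3 hold (need ≥2) → not satisfied.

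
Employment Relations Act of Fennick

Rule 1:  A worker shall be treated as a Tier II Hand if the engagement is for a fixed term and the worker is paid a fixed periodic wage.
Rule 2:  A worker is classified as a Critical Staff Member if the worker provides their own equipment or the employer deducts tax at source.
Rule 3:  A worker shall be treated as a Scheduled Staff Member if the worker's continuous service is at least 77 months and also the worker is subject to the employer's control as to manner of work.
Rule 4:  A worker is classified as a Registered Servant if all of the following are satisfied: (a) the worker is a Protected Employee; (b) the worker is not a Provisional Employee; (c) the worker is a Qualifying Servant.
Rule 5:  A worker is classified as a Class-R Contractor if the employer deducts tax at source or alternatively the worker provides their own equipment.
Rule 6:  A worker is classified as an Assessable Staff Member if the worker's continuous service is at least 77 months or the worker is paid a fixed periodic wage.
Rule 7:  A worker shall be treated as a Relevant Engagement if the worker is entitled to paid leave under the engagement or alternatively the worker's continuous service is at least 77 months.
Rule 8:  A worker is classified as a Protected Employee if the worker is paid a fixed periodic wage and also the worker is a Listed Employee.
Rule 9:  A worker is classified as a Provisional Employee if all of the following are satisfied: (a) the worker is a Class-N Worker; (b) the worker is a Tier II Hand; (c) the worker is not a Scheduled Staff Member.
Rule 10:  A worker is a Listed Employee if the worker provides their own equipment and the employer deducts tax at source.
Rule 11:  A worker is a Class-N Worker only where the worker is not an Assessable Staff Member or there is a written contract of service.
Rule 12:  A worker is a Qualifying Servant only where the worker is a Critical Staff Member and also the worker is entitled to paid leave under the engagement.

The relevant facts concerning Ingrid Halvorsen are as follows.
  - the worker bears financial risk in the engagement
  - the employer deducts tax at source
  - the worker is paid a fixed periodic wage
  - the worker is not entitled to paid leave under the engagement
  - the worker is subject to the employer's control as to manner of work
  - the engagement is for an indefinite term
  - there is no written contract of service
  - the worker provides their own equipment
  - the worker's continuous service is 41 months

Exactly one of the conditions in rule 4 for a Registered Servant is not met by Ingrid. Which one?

Qualifying Servant

rule 10 — Listed Employee: [the worker provides their own equipment? yes] AND [the employer deducts tax at source? yes] → satisfied.
rule 8 — Protected Employee: [the worker is paid a fixed periodic wage? yes] AND [Listed Employee (rule 10)? yes] → satisfied.
rule 6 — Assessable Staff Member: [worker's continuous service: 41 months ≥ 77 months? no] OR [the worker is paid a fixed periodic wage? yes] → satisfied.
rule 11 — Class-N Worker: [not an Assessable Staff Member (rule 6)? no] OR [there is a written contract of service? no] → not satisfied.
rule 1 — Tier II Hand: [the engagement is for a fixed term? no] AND [the worker is paid a fixed periodic wage? yes] → not satisfied.
rule 3 — Scheduled Staff Member: [worker's continuous service: 41 months ≥ 77 months? no] AND [the worker is subject to the employer's control as to manner of work? yes] → not satisfied.
rule 9 — Provisional Employee: [Class-N Worker (rule 11)? no] AND [Tier II Hand (rule 1)? no] AND [not a Scheduled Staff Member (rule 3)? yes] → not satisfied.
rule 2 — Critical Staff Member: [the worker provides their own equipment? yes] OR [the employer deducts tax at source? yes] → satisfied.
rule 12 — Qualifying Servant: [Critical Staff Member (rule 2)? yes] AND [the worker is entitled to paid leave under the engagement? no] → not satisfied.
rule 4 — Registered Servant: [Protected Employee (rule 8)? yes] AND [not a Provisional Employee (rule 9)? yes] AND [Qualifying Servant (rule 12)? no] → not satisfied.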